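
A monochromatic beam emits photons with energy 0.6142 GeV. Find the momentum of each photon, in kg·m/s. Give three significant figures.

Take c = 2.99792458 × 10^8 m/s, 1 eV = 1.602176634 × 10^-19 J.
Convert to SI: E = 0.6142 GeV = 9.8406 × 10^-11 J.
For a photon p = E/c, so p = 3.282 × 10^-19 kg·m/s.
So p ≈ 3.28 × 10^-19 kg·m/s.

3.28 × 10^-19 kg·m/s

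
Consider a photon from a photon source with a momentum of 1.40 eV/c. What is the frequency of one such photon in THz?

339 THz

(h = 6.62607015 × 10^-34 J·s, c = 2.99792458 × 10^8 m/s, 1 eV = 1.602176634 × 10^-19 J.)
Convert to SI: p = 1.40 eV/c = 7.4820 × 10^-28 kg·m/s.
The photon relation is f = pc/h, giving f = 3.385 × 10^14 Hz.
Converting to THz: f = 338.5 THz ≈ 339 THz.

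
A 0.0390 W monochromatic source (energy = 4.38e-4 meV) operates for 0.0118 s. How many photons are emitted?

Total energy: E_total = P·t = 0.0390 × 0.0118 = 4.602e-4 J.
Per-photon energy: E = 7.018e-26 J.
N = E_total / E_photon = 6.56e21.

6.56e21 photons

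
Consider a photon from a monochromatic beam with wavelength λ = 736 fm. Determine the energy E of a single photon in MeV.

Take h = 6.62607015 × 10^-34 J·s, c = 2.99792458 × 10^8 m/s, 1 eV = 1.602176634 × 10^-19 J.
In SI units: λ = 736 fm = 7.36 × 10^-13 m.
For a photon E = hc/λ, so E = 2.699 × 10^-13 J.
Converting to MeV: E = 1.685 MeV ≈ 1.68 MeV.

1.68 MeV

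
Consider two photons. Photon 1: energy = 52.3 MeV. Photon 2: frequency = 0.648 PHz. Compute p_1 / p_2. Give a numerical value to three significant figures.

p_1 = 2.795e-20 kg·m/s (from energy = 52.3 MeV, via p = E/c).
p_2 = 1.432e-27 kg·m/s (from frequency = 0.648 PHz, via p = hf/c).
Ratio = 2.795e-20 / 1.432e-27 = 1.95e7.

1.95e7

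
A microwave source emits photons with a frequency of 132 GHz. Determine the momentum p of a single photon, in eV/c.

Use h = 6.62607015e-34 J·s, c = 2.99792458e8 m/s, 1 eV = 1.602176634e-19 J.
Convert to SI: f = 132 GHz = 1.32e11 Hz.
For a photon p = hf/c, so p = 2.917e-31 kg·m/s.
Converting to eV/c: p = 5.459e-4 eV/c ≈ 5.46e-4 eV/c.

5.46e-4 eV/c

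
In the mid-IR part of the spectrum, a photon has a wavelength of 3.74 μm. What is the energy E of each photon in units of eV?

0.332 eV

Convert to SI: λ = 3.74 μm = 3.74 × 10^-6 m.
Since E = hc/λ for a photon, E = 5.311 × 10^-20 J.
Converting to eV: E = 0.3315 eV ≈ 0.332 eV.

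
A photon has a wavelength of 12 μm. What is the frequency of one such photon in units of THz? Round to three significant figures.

25.0 THz

Use c = 2.99792458 × 10^8 m/s.
Convert to SI: λ = 12 μm = 1.2 × 10^-5 m.
Since f = c/λ for a photon, f = 2.498 × 10^13 Hz.
Converting to THz: f = 24.98 THz ≈ 25.0 THz.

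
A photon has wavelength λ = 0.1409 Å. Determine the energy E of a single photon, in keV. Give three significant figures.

88.0 keV

Use h = 6.62607015e-34 J·s, c = 2.99792458e8 m/s, 1 eV = 1.602176634e-19 J.
In SI units: λ = 0.1409 Å = 1.409e-11 m.
For a photon E = hc/λ, so E = 1.410e-14 J.
Converting to keV: E = 87.99 keV ≈ 88.0 keV.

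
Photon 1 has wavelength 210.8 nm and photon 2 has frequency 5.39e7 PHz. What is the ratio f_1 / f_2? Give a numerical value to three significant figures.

2.64e-8

f_1 = 1.422e15 Hz (from wavelength = 210.8 nm, via f = c/λ).
f_2 = 5.390e22 Hz (from frequency = 5.39e7 PHz, via f given directly).
Ratio = 1.422e15 / 5.390e22 = 2.64e-8.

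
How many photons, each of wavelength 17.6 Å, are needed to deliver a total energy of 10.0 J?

Per-photon energy: E = 1.129e-16 J (from wavelength = 17.6 Å).
N = E_total / E_photon = 10.0 J / 1.129e-16 J = 8.86e16.

8.86e16 photons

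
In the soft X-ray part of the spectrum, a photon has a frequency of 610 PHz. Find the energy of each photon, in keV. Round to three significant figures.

First convert: f = 610 PHz = 6.1 × 10^17 Hz.
Since E = hf for a photon, E = 4.042 × 10^-16 J.
Converting to keV: E = 2.523 keV ≈ 2.52 keV.

2.52 keV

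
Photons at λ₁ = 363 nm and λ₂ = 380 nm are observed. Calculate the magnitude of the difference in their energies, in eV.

0.153 eV

Using E = hc/λ: E₁ = 5.472e-19 J, E₂ = 5.227e-19 J.
|ΔE| = |5.472e-19 − 5.227e-19| = 2.45e-20 J = 0.153 eV.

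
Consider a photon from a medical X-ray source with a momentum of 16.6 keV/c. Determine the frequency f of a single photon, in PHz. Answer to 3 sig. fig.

4010 PHz

In SI units: p = 16.6 keV/c = 8.8715e-24 kg·m/s.
Since f = pc/h for a photon, f = 4.014e18 Hz.
Converting to PHz: f = 4014 PHz ≈ 4010 PHz.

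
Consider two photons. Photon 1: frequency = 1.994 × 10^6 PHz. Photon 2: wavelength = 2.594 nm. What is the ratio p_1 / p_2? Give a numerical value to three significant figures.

1.73 × 10^4

p_1 = 4.407 × 10^-21 kg·m/s (from frequency = 1.994 × 10^6 PHz, via p = hf/c).
p_2 = 2.554 × 10^-25 kg·m/s (from wavelength = 2.594 nm, via p = h/λ).
Ratio = 4.407 × 10^-21 / 2.554 × 10^-25 = 1.73 × 10^4.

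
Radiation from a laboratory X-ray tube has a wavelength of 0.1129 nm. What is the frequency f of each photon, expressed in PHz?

In SI units: λ = 0.1129 nm = 1.129 × 10^-10 m.
The photon relation is f = c/λ, giving f = 2.655 × 10^18 Hz.
Converting to PHz: f = 2655 PHz ≈ 2660 PHz.

2660 PHz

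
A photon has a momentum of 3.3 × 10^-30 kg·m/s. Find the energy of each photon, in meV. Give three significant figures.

6.17 meV

(c = 2.99792458 × 10^8 m/s, 1 eV = 1.602176634 × 10^-19 J.)
Apply E = pc: E = 9.893 × 10^-22 J.
Converting to meV: E = 6.175 meV ≈ 6.17 meV.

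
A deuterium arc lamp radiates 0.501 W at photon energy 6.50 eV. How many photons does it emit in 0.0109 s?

5.24e15 photons

Total energy: E_total = P·t = 0.501 × 0.0109 = 0.005461 J.
Per-photon energy: E = 1.041e-18 J.
N = E_total / E_photon = 5.24e15.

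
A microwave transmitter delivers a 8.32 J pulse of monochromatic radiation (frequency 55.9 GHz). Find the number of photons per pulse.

2.25 × 10^23 photons

Per-photon energy: E = 3.704 × 10^-23 J (from frequency = 55.9 GHz).
N = E_total / E_photon = 8.32 J / 3.704 × 10^-23 J = 2.25 × 10^23.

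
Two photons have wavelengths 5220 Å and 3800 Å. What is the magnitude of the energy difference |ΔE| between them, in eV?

0.888 eV

Using E = hc/λ: E₁ = 3.805 × 10^-19 J, E₂ = 5.227 × 10^-19 J.
|ΔE| = |3.805 × 10^-19 − 5.227 × 10^-19| = 1.42 × 10^-19 J = 0.888 eV.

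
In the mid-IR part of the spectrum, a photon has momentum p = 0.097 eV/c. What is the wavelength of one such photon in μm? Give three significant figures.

12.8 μm

Use h = 6.62607015e-34 J·s, c = 2.99792458e8 m/s, 1 eV = 1.602176634e-19 J.
In SI units: p = 0.097 eV/c = 5.1840e-29 kg·m/s.
Since λ = h/p for a photon, λ = 1.278e-5 m.
Converting to μm: λ = 12.78 μm ≈ 12.8 μm.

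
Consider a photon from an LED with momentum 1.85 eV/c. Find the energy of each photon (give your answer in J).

First convert: p = 1.85 eV/c = 9.8869 × 10^-28 kg·m/s.
Apply E = pc: E = 2.964 × 10^-19 J.
So E ≈ 2.96 × 10^-19 J.

2.96 × 10^-19 J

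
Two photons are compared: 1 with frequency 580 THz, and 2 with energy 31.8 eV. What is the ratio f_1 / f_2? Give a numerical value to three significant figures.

0.0754

f_1 = 5.800 × 10^14 Hz (from frequency = 580 THz, via f given directly).
f_2 = 7.689 × 10^15 Hz (from energy = 31.8 eV, via f = E/h).
Ratio = 5.800 × 10^14 / 7.689 × 10^15 = 0.0754.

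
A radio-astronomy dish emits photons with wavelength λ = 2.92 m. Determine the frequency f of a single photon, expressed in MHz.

Apply f = c/λ: f = 1.027e8 Hz.
Converting to MHz: f = 102.7 MHz ≈ 103 MHz.

103 MHz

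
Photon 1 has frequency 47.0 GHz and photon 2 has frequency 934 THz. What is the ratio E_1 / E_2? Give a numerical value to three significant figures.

5.03e-5

E_1 = 3.114e-23 J (from frequency = 47.0 GHz, via E = hf).
E_2 = 6.189e-19 J (from frequency = 934 THz, via E = hf).
Ratio = 3.114e-23 / 6.189e-19 = 5.03e-5.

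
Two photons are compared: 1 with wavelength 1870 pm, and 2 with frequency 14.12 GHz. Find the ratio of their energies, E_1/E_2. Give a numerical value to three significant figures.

1.14e7

E_1 = 1.062e-16 J (from wavelength = 1870 pm, via E = hc/λ).
E_2 = 9.356e-24 J (from frequency = 14.12 GHz, via E = hf).
Ratio = 1.062e-16 / 9.356e-24 = 1.14e7.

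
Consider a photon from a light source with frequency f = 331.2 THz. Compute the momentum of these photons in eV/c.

1.37 eV/c

(h = 6.62607015·10^-34 J·s, c = 2.99792458·10^8 m/s, 1 eV = 1.602176634·10^-19 J.)
Convert to SI: f = 331.2 THz = 3.312·10^14 Hz.
Since p = hf/c for a photon, p = 7.320·10^-28 kg·m/s.
Converting to eV/c: p = 1.370 eV/c ≈ 1.37 eV/c.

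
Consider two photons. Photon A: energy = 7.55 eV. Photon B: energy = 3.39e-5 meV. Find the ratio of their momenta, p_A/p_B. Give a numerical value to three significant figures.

2.23e8

p_A = 4.035e-27 kg·m/s (from energy = 7.55 eV, via p = E/c).
p_B = 1.812e-35 kg·m/s (from energy = 3.39e-5 meV, via p = E/c).
Ratio = 4.035e-27 / 1.812e-35 = 2.23e8.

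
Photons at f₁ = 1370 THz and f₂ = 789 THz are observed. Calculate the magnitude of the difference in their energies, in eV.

2.40 eV

Using E = hf: E₁ = 9.078·10^-19 J, E₂ = 5.228·10^-19 J.
|ΔE| = |9.078·10^-19 − 5.228·10^-19| = 3.85·10^-19 J = 2.40 eV.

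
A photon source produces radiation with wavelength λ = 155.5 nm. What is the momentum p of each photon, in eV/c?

Take h = 6.62607015e-34 J·s, c = 2.99792458e8 m/s, 1 eV = 1.602176634e-19 J.
In SI units: λ = 155.5 nm = 1.555e-7 m.
For a photon p = h/λ, so p = 4.261e-27 kg·m/s.
Converting to eV/c: p = 7.973 eV/c ≈ 7.97 eV/c.

7.97 eV/c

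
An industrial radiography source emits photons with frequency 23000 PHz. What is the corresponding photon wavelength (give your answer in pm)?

13.0 pm

Take c = 2.99792458 × 10^8 m/s.
Convert to SI: f = 23000 PHz = 2.30 × 10^19 Hz.
For a photon λ = c/f, so λ = 1.303 × 10^-11 m.
Converting to pm: λ = 13.03 pm ≈ 13.0 pm.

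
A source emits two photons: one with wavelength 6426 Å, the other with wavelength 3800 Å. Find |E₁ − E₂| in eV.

Using E = hc/λ: E₁ = 3.0913e-19 J, E₂ = 5.2275e-19 J.
|ΔE| = |3.0913e-19 − 5.2275e-19| = 2.14e-19 J = 1.33 eV.

1.33 eV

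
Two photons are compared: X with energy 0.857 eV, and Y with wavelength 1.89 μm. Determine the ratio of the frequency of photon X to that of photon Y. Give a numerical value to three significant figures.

1.31

f_X = 2.072 × 10^14 Hz (from energy = 0.857 eV, via f = E/h).
f_Y = 1.586 × 10^14 Hz (from wavelength = 1.89 μm, via f = c/λ).
Ratio = 2.072 × 10^14 / 1.586 × 10^14 = 1.31.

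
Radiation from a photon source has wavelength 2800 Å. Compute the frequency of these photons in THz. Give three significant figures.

1070 THz

First convert: λ = 2800 Å = 2.8 × 10^-7 m.
Since f = c/λ for a photon, f = 1.071 × 10^15 Hz.
Converting to THz: f = 1071 THz ≈ 1070 THz.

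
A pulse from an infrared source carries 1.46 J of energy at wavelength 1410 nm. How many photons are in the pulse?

1.04 × 10^19 photons

Per-photon energy: E = 1.409 × 10^-19 J (from wavelength = 1410 nm).
N = E_total / E_photon = 1.46 J / 1.409 × 10^-19 J = 1.04 × 10^19.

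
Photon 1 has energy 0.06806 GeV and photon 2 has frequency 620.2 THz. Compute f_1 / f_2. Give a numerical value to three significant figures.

2.65e7

f_1 = 1.646e22 Hz (from energy = 0.06806 GeV, via f = E/h).
f_2 = 6.202e14 Hz (from frequency = 620.2 THz, via f given directly).
Ratio = 1.646e22 / 6.202e14 = 2.65e7.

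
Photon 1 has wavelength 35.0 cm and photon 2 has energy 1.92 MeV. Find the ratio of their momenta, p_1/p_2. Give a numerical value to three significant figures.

1.85e-12

p_1 = 1.893e-33 kg·m/s (from wavelength = 35.0 cm, via p = h/λ).
p_2 = 1.026e-21 kg·m/s (from energy = 1.92 MeV, via p = E/c).
Ratio = 1.893e-33 / 1.026e-21 = 1.85e-12.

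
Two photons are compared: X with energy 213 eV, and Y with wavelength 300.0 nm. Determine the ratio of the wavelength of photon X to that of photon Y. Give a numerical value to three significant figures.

0.0194

λ_X = 5.821 × 10^-9 m (from energy = 213 eV, via λ = hc/E).
λ_Y = 3.000 × 10^-7 m (from wavelength = 300.0 nm, via λ given directly).
Ratio = 5.821 × 10^-9 / 3.000 × 10^-7 = 0.0194.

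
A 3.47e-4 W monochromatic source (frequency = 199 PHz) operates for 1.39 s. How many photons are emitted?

Total energy: E_total = P·t = 3.47e-4 × 1.39 = 4.823e-4 J.
Per-photon energy: E = 1.319e-16 J.
N = E_total / E_photon = 3.66e12.

3.66e12 photons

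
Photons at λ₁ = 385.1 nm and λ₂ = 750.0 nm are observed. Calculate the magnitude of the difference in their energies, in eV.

Using E = hc/λ: E₁ = 5.1583e-19 J, E₂ = 2.6486e-19 J.
|ΔE| = |5.1583e-19 − 2.6486e-19| = 2.51e-19 J = 1.57 eV.

1.57 eV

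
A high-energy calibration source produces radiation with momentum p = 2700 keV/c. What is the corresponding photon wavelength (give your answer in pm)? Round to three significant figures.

0.459 pm

(h = 6.62607015 × 10^-34 J·s, c = 2.99792458 × 10^8 m/s, 1 eV = 1.602176634 × 10^-19 J.)
First convert: p = 2700 keV/c = 1.4430 × 10^-21 kg·m/s.
Apply λ = h/p: λ = 4.592 × 10^-13 m.
Converting to pm: λ = 0.4592 pm ≈ 0.459 pm.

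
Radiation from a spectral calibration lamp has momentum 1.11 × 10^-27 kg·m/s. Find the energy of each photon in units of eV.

Use c = 2.99792458 × 10^8 m/s, 1 eV = 1.602176634 × 10^-19 J.
For a photon E = pc, so E = 3.328 × 10^-19 J.
Converting to eV: E = 2.077 eV ≈ 2.08 eV.

2.08 eV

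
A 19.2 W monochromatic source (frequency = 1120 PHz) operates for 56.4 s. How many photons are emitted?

1.46e18 photons

Total energy: E_total = P·t = 19.2 × 56.4 = 1083 J.
Per-photon energy: E = 7.421e-16 J.
N = E_total / E_photon = 1.46e18.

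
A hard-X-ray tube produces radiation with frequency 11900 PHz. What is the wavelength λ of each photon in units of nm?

0.0252 nm

Take c = 2.99792458 × 10^8 m/s.
Convert to SI: f = 11900 PHz = 1.190 × 10^19 Hz.
For a photon λ = c/f, so λ = 2.519 × 10^-11 m.
Converting to nm: λ = 0.02519 nm ≈ 0.0252 nm.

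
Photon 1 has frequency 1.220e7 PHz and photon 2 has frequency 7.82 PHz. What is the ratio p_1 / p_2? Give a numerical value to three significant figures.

p_1 = 2.696e-20 kg·m/s (from frequency = 1.220e7 PHz, via p = hf/c).
p_2 = 1.728e-26 kg·m/s (from frequency = 7.82 PHz, via p = hf/c).
Ratio = 2.696e-20 / 1.728e-26 = 1.56e6.

1.56e6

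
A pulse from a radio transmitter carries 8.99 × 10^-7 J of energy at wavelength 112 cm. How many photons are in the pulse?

Per-photon energy: E = 1.774 × 10^-25 J (from wavelength = 112 cm).
N = E_total / E_photon = 8.99 × 10^-7 J / 1.774 × 10^-25 J = 5.07 × 10^18.

5.07 × 10^18 photons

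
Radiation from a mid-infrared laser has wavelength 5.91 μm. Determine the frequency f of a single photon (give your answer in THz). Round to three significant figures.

50.7 THz

First convert: λ = 5.91 μm = 5.91e-6 m.
Since f = c/λ for a photon, f = 5.073e13 Hz.
Converting to THz: f = 50.73 THz ≈ 50.7 THz.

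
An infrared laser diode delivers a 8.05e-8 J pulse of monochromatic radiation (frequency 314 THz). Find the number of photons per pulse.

3.87e11 photons

Per-photon energy: E = 2.081e-19 J (from frequency = 314 THz).
N = E_total / E_photon = 8.05e-8 J / 2.081e-19 J = 3.87e11.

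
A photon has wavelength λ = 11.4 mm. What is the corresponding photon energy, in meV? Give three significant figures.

0.109 meV

In SI units: λ = 11.4 mm = 0.0114 m.
Since E = hc/λ for a photon, E = 1.742 × 10^-23 J.
Converting to meV: E = 0.1088 meV ≈ 0.109 meV.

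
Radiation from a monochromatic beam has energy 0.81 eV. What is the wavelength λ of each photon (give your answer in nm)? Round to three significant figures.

1530 nm

First convert: E = 0.81 eV = 1.2978e-19 J.
Apply λ = hc/E: λ = 1.531e-6 m.
Converting to nm: λ = 1531 nm ≈ 1530 nm.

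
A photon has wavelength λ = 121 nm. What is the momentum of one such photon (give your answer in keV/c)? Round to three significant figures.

(h = 6.62607015·10^-34 J·s, c = 2.99792458·10^8 m/s, 1 eV = 1.602176634·10^-19 J.)
First convert: λ = 121 nm = 1.21·10^-7 m.
Apply p = h/λ: p = 5.476·10^-27 kg·m/s.
Converting to keV/c: p = 0.01025 keV/c ≈ 0.0102 keV/c.

0.0102 keV/c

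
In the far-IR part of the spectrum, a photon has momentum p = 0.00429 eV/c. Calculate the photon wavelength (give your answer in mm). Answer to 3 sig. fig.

Take h = 6.62607015e-34 J·s, c = 2.99792458e8 m/s, 1 eV = 1.602176634e-19 J.
Convert to SI: p = 0.00429 eV/c = 2.2927e-30 kg·m/s.
For a photon λ = h/p, so λ = 2.890e-4 m.
Converting to mm: λ = 0.2890 mm ≈ 0.289 mm.

0.289 mm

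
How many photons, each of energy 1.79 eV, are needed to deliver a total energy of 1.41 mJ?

Per-photon energy: E = 2.868 × 10^-19 J (from energy = 1.79 eV).
N = E_total / E_photon = 0.00141 J / 2.868 × 10^-19 J = 4.92 × 10^15.

4.92 × 10^15 photons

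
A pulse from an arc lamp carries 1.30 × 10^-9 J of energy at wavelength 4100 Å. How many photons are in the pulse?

2.68 × 10^9 photons

Per-photon energy: E = 4.845 × 10^-19 J (from wavelength = 4100 Å).
N = E_total / E_photon = 1.30 × 10^-9 J / 4.845 × 10^-19 J = 2.68 × 10^9.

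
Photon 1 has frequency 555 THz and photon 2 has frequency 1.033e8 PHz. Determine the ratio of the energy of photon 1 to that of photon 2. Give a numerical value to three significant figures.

E_1 = 3.677e-19 J (from frequency = 555 THz, via E = hf).
E_2 = 6.845e-11 J (from frequency = 1.033e8 PHz, via E = hf).
Ratio = 3.677e-19 / 6.845e-11 = 5.37e-9.

5.37e-9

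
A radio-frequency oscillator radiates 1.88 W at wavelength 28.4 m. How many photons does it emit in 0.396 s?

Total energy: E_total = P·t = 1.88 × 0.396 = 0.7445 J.
Per-photon energy: E = 6.995e-27 J.
N = E_total / E_photon = 1.06e26.

1.06e26 photons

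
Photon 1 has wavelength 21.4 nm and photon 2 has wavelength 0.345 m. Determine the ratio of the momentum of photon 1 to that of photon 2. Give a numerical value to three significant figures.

1.61 × 10^7

p_1 = 3.096 × 10^-26 kg·m/s (from wavelength = 21.4 nm, via p = h/λ).
p_2 = 1.921 × 10^-33 kg·m/s (from wavelength = 0.345 m, via p = h/λ).
Ratio = 3.096 × 10^-26 / 1.921 × 10^-33 = 1.61 × 10^7.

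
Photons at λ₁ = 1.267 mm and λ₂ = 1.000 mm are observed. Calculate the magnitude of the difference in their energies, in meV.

Using E = hc/λ: E₁ = 1.5678·10^-22 J, E₂ = 1.9864·10^-22 J.
|ΔE| = |1.5678·10^-22 − 1.9864·10^-22| = 4.19·10^-23 J = 0.261 meV.

0.261 meV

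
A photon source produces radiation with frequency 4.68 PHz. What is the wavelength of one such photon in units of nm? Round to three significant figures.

64.1 nm

(c = 2.99792458e8 m/s.)
First convert: f = 4.68 PHz = 4.68e15 Hz.
Since λ = c/f for a photon, λ = 6.406e-8 m.
Converting to nm: λ = 64.06 nm ≈ 64.1 nm.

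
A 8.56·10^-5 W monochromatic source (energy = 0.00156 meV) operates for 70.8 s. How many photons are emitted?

2.42·10^22 photons

Total energy: E_total = P·t = 8.56·10^-5 × 70.8 = 0.006060 J.
Per-photon energy: E = 2.499·10^-25 J.
N = E_total / E_photon = 2.42·10^22.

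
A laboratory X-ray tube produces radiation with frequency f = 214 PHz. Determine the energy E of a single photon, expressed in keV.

Convert to SI: f = 214 PHz = 2.14 × 10^17 Hz.
The photon relation is E = hf, giving E = 1.418 × 10^-16 J.
Converting to keV: E = 0.8850 keV ≈ 0.885 keV.

0.885 keV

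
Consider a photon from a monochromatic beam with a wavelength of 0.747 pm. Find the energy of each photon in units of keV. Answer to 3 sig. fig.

1660 keV

(h = 6.62607015 × 10^-34 J·s, c = 2.99792458 × 10^8 m/s, 1 eV = 1.602176634 × 10^-19 J.)
First convert: λ = 0.747 pm = 7.47 × 10^-13 m.
Since E = hc/λ for a photon, E = 2.659 × 10^-13 J.
Converting to keV: E = 1660 keV ≈ 1660 keV.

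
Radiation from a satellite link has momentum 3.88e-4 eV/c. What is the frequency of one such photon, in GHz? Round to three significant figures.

First convert: p = 3.88e-4 eV/c = 2.0736e-31 kg·m/s.
Apply f = pc/h: f = 9.382e10 Hz.
Converting to GHz: f = 93.82 GHz ≈ 93.8 GHz.

93.8 GHz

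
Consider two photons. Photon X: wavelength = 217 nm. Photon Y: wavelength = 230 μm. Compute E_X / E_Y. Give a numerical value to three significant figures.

E_X = 9.154 × 10^-19 J (from wavelength = 217 nm, via E = hc/λ).
E_Y = 8.637 × 10^-22 J (from wavelength = 230 μm, via E = hc/λ).
Ratio = 9.154 × 10^-19 / 8.637 × 10^-22 = 1060.

1060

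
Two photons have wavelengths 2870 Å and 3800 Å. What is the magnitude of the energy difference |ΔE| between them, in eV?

1.06 eV

Using E = hc/λ: E₁ = 6.921 × 10^-19 J, E₂ = 5.227 × 10^-19 J.
|ΔE| = |6.921 × 10^-19 − 5.227 × 10^-19| = 1.69 × 10^-19 J = 1.06 eV.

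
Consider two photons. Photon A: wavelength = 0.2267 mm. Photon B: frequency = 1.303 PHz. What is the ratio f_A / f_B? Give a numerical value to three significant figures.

1.01e-3

f_A = 1.322e12 Hz (from wavelength = 0.2267 mm, via f = c/λ).
f_B = 1.303e15 Hz (from frequency = 1.303 PHz, via f given directly).
Ratio = 1.322e12 / 1.303e15 = 1.01e-3.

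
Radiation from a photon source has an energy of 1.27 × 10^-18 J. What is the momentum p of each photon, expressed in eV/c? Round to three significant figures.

Since p = E/c for a photon, p = 4.236 × 10^-27 kg·m/s.
Converting to eV/c: p = 7.927 eV/c ≈ 7.93 eV/c.

7.93 eV/c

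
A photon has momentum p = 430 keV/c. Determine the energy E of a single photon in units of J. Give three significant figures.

In SI units: p = 430 keV/c = 2.2980e-22 kg·m/s.
Since E = pc for a photon, E = 6.889e-14 J.
So E ≈ 6.89e-14 J.

6.89e-14 J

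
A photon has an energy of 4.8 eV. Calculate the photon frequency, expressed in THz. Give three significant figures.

Take h = 6.62607015e-34 J·s, 1 eV = 1.602176634e-19 J.
Convert to SI: E = 4.8 eV = 7.6904e-19 J.
For a photon f = E/h, so f = 1.161e15 Hz.
Converting to THz: f = 1161 THz ≈ 1160 THz.

1160 THz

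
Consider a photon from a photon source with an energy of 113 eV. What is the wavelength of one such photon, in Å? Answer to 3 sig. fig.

110 Å

Take h = 6.62607015e-34 J·s, c = 2.99792458e8 m/s, 1 eV = 1.602176634e-19 J.
In SI units: E = 113 eV = 1.8105e-17 J.
Since λ = hc/E for a photon, λ = 1.097e-8 m.
Converting to Å: λ = 109.7 Å ≈ 110 Å.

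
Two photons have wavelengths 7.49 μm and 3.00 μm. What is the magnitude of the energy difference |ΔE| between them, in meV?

248 meV

Using E = hc/λ: E₁ = 2.652e-20 J, E₂ = 6.621e-20 J.
|ΔE| = |2.652e-20 − 6.621e-20| = 3.97e-20 J = 248 meV.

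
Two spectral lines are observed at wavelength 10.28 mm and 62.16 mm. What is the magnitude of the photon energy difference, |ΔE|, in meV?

0.101 meV

Using E = hc/λ: E₁ = 1.9323·10^-23 J, E₂ = 3.1957·10^-24 J.
|ΔE| = |1.9323·10^-23 − 3.1957·10^-24| = 1.61·10^-23 J = 0.101 meV.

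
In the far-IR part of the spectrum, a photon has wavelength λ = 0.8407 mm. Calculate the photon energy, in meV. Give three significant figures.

In SI units: λ = 0.8407 mm = 8.407 × 10^-4 m.
The photon relation is E = hc/λ, giving E = 2.363 × 10^-22 J.
Converting to meV: E = 1.475 meV ≈ 1.47 meV.

1.47 meV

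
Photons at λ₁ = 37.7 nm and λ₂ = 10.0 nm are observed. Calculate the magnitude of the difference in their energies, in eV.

Using E = hc/λ: E₁ = 5.269 × 10^-18 J, E₂ = 1.986 × 10^-17 J.
|ΔE| = |5.269 × 10^-18 − 1.986 × 10^-17| = 1.46 × 10^-17 J = 91.1 eV.

91.1 eV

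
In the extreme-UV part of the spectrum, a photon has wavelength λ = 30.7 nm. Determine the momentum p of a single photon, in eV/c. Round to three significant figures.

40.4 eV/c

First convert: λ = 30.7 nm = 3.07e-8 m.
Since p = h/λ for a photon, p = 2.158e-26 kg·m/s.
Converting to eV/c: p = 40.39 eV/c ≈ 40.4 eV/c.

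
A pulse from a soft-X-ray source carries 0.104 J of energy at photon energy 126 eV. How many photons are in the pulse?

Per-photon energy: E = 2.019 × 10^-17 J (from energy = 126 eV).
N = E_total / E_photon = 0.104 J / 2.019 × 10^-17 J = 5.15 × 10^15.

5.15 × 10^15 photons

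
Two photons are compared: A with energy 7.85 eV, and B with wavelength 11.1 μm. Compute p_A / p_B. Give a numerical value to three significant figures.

p_A = 4.195 × 10^-27 kg·m/s (from energy = 7.85 eV, via p = E/c).
p_B = 5.969 × 10^-29 kg·m/s (from wavelength = 11.1 μm, via p = h/λ).
Ratio = 4.195 × 10^-27 / 5.969 × 10^-29 = 70.3.

70.3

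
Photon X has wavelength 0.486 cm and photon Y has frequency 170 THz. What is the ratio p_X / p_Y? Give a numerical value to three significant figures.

p_X = 1.363 × 10^-31 kg·m/s (from wavelength = 0.486 cm, via p = h/λ).
p_Y = 3.757 × 10^-28 kg·m/s (from frequency = 170 THz, via p = hf/c).
Ratio = 1.363 × 10^-31 / 3.757 × 10^-28 = 3.63 × 10^-4.

3.63 × 10^-4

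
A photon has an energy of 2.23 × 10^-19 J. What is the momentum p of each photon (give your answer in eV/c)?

1.39 eV/c

Use c = 2.99792458 × 10^8 m/s, 1 eV = 1.602176634 × 10^-19 J.
For a photon p = E/c, so p = 7.438 × 10^-28 kg·m/s.
Converting to eV/c: p = 1.392 eV/c ≈ 1.39 eV/c.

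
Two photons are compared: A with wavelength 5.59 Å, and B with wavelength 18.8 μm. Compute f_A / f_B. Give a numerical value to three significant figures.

f_A = 5.363·10^17 Hz (from wavelength = 5.59 Å, via f = c/λ).
f_B = 1.595·10^13 Hz (from wavelength = 18.8 μm, via f = c/λ).
Ratio = 5.363·10^17 / 1.595·10^13 = 3.36·10^4.

3.36·10^4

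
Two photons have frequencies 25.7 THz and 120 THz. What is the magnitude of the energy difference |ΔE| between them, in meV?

390 meV

Using E = hf: E₁ = 1.703 × 10^-20 J, E₂ = 7.951 × 10^-20 J.
|ΔE| = |1.703 × 10^-20 − 7.951 × 10^-20| = 6.25 × 10^-20 J = 390 meV.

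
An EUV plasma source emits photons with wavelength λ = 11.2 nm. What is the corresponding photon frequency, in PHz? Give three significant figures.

First convert: λ = 11.2 nm = 1.12 × 10^-8 m.
Apply f = c/λ: f = 2.677 × 10^16 Hz.
Converting to PHz: f = 26.77 PHz ≈ 26.8 PHz.

26.8 PHz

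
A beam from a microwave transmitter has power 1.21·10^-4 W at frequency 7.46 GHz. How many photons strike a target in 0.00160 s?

3.92·10^16 photons

Total energy: E_total = P·t = 1.21·10^-4 × 0.00160 = 1.936·10^-7 J.
Per-photon energy: E = 4.943·10^-24 J.
N = E_total / E_photon = 3.92·10^16.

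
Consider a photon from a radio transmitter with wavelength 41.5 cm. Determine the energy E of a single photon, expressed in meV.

2.99 × 10^-3 meV

First convert: λ = 41.5 cm = 0.415 m.
Apply E = hc/λ: E = 4.787 × 10^-25 J.
Converting to meV: E = 0.002988 meV ≈ 2.99 × 10^-3 meV.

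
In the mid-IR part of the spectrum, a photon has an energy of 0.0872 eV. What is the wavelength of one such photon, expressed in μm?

Use h = 6.62607015 × 10^-34 J·s, c = 2.99792458 × 10^8 m/s, 1 eV = 1.602176634 × 10^-19 J.
First convert: E = 0.0872 eV = 1.3971 × 10^-20 J.
For a photon λ = hc/E, so λ = 1.422 × 10^-5 m.
Converting to μm: λ = 14.22 μm ≈ 14.2 μm.

14.2 μm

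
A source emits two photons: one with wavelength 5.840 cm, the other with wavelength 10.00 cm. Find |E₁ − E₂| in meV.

Using E = hc/λ: E₁ = 3.4014 × 10^-24 J, E₂ = 1.9864 × 10^-24 J.
|ΔE| = |3.4014 × 10^-24 − 1.9864 × 10^-24| = 1.42 × 10^-24 J = 8.83 × 10^-3 meV.

8.83 × 10^-3 meV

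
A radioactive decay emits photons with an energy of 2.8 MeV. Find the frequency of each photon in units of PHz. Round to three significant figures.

6.77 × 10^5 PHz

Use h = 6.62607015 × 10^-34 J·s, 1 eV = 1.602176634 × 10^-19 J.
Convert to SI: E = 2.8 MeV = 4.4861 × 10^-13 J.
Since f = E/h for a photon, f = 6.770 × 10^20 Hz.
Converting to PHz: f = 677000 PHz ≈ 6.77 × 10^5 PHz.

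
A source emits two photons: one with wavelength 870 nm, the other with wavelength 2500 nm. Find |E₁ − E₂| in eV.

0.929 eV

Using E = hc/λ: E₁ = 2.283 × 10^-19 J, E₂ = 7.946 × 10^-20 J.
|ΔE| = |2.283 × 10^-19 − 7.946 × 10^-20| = 1.49 × 10^-19 J = 0.929 eV.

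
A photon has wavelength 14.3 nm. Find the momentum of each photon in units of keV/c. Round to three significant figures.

0.0867 keV/c

Take h = 6.62607015e-34 J·s, c = 2.99792458e8 m/s, 1 eV = 1.602176634e-19 J.
First convert: λ = 14.3 nm = 1.43e-8 m.
The photon relation is p = h/λ, giving p = 4.634e-26 kg·m/s.
Converting to keV/c: p = 0.08670 keV/c ≈ 0.0867 keV/c.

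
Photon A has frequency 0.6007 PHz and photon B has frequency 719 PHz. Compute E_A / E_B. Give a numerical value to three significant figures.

8.35 × 10^-4

E_A = 3.980 × 10^-19 J (from frequency = 0.6007 PHz, via E = hf).
E_B = 4.764 × 10^-16 J (from frequency = 719 PHz, via E = hf).
Ratio = 3.980 × 10^-19 / 4.764 × 10^-16 = 8.35 × 10^-4.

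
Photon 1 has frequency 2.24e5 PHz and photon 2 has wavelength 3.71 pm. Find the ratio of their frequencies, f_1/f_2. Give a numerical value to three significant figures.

2.77

f_1 = 2.240e20 Hz (from frequency = 2.24e5 PHz, via f given directly).
f_2 = 8.081e19 Hz (from wavelength = 3.71 pm, via f = c/λ).
Ratio = 2.240e20 / 8.081e19 = 2.77.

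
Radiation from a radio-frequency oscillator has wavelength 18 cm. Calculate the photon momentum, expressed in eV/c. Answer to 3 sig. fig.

6.89e-6 eV/c

Take h = 6.62607015e-34 J·s, c = 2.99792458e8 m/s, 1 eV = 1.602176634e-19 J.
Convert to SI: λ = 18 cm = 0.18 m.
The photon relation is p = h/λ, giving p = 3.681e-33 kg·m/s.
Converting to eV/c: p = 6.888e-6 eV/c ≈ 6.89e-6 eV/c.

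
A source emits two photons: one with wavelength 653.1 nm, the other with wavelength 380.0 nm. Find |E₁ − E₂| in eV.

1.36 eV

Using E = hc/λ: E₁ = 3.0416·10^-19 J, E₂ = 5.2275·10^-19 J.
|ΔE| = |3.0416·10^-19 − 5.2275·10^-19| = 2.19·10^-19 J = 1.36 eV.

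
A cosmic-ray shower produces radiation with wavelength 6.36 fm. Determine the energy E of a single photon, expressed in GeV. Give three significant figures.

Use h = 6.62607015e-34 J·s, c = 2.99792458e8 m/s, 1 eV = 1.602176634e-19 J.
In SI units: λ = 6.36 fm = 6.36e-15 m.
Apply E = hc/λ: E = 3.123e-11 J.
Converting to GeV: E = 0.1949 GeV ≈ 0.195 GeV.

0.195 GeV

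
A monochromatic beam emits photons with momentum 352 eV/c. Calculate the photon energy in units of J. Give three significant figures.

(c = 2.99792458 × 10^8 m/s, 1 eV = 1.602176634 × 10^-19 J.)
First convert: p = 352 eV/c = 1.8812 × 10^-25 kg·m/s.
The photon relation is E = pc, giving E = 5.640 × 10^-17 J.
So E ≈ 5.64 × 10^-17 J.

5.64 × 10^-17 J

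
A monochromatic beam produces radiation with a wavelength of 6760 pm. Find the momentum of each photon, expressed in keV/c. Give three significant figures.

0.183 keV/c

In SI units: λ = 6760 pm = 6.76 × 10^-9 m.
For a photon p = h/λ, so p = 9.802 × 10^-26 kg·m/s.
Converting to keV/c: p = 0.1834 keV/c ≈ 0.183 keV/c.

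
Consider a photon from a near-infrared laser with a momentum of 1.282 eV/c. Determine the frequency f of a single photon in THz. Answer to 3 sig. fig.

310 THz

In SI units: p = 1.282 eV/c = 6.8514e-28 kg·m/s.
For a photon f = pc/h, so f = 3.100e14 Hz.
Converting to THz: f = 310.0 THz ≈ 310 THz.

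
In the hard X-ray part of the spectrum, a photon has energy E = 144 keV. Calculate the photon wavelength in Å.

0.0861 Å

(h = 6.62607015 × 10^-34 J·s, c = 2.99792458 × 10^8 m/s, 1 eV = 1.602176634 × 10^-19 J.)
Convert to SI: E = 144 keV = 2.3071 × 10^-14 J.
The photon relation is λ = hc/E, giving λ = 8.610 × 10^-12 m.
Converting to Å: λ = 0.08610 Å ≈ 0.0861 Å.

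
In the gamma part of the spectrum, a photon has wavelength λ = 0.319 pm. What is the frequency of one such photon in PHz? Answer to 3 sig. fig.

9.40e5 PHz

First convert: λ = 0.319 pm = 3.19e-13 m.
Since f = c/λ for a photon, f = 9.398e20 Hz.
Converting to PHz: f = 939800 PHz ≈ 9.40e5 PHz.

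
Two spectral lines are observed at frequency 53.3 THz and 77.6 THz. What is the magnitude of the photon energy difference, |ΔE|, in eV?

Using E = hf: E₁ = 3.532e-20 J, E₂ = 5.142e-20 J.
|ΔE| = |3.532e-20 − 5.142e-20| = 1.61e-20 J = 0.100 eV.

0.100 eV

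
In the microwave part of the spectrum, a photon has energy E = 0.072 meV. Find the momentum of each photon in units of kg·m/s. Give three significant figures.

Use c = 2.99792458e8 m/s, 1 eV = 1.602176634e-19 J.
First convert: E = 0.072 meV = 1.1536e-23 J.
Since p = E/c for a photon, p = 3.848e-32 kg·m/s.
So p ≈ 3.85e-32 kg·m/s.

3.85e-32 kg·m/s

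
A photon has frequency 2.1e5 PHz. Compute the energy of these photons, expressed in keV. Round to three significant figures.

868 keV

First convert: f = 2.1e5 PHz = 2.1e20 Hz.
Apply E = hf: E = 1.391e-13 J.
Converting to keV: E = 868.5 keV ≈ 868 keV.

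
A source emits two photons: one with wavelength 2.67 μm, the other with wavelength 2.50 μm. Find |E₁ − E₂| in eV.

Using E = hc/λ: E₁ = 7.440e-20 J, E₂ = 7.946e-20 J.
|ΔE| = |7.440e-20 − 7.946e-20| = 5.06e-21 J = 0.0316 eV.

0.0316 eV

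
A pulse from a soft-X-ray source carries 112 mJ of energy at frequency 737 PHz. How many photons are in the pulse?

Per-photon energy: E = 4.883 × 10^-16 J (from frequency = 737 PHz).
N = E_total / E_photon = 0.112 J / 4.883 × 10^-16 J = 2.29 × 10^14.

2.29 × 10^14 photons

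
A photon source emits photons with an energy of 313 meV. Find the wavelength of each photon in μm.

In SI units: E = 313 meV = 5.0148 × 10^-20 J.
The photon relation is λ = hc/E, giving λ = 3.961 × 10^-6 m.
Converting to μm: λ = 3.961 μm ≈ 3.96 μm.

3.96 μm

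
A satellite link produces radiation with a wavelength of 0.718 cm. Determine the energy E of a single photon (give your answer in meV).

0.173 meV

Convert to SI: λ = 0.718 cm = 0.00718 m.
For a photon E = hc/λ, so E = 2.767 × 10^-23 J.
Converting to meV: E = 0.1727 meV ≈ 0.173 meV.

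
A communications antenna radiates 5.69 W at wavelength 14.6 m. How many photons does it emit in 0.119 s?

Total energy: E_total = P·t = 5.69 × 0.119 = 0.6771 J.
Per-photon energy: E = 1.361e-26 J.
N = E_total / E_photon = 4.98e25.

4.98e25 photons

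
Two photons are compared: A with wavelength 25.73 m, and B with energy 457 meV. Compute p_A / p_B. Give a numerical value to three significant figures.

p_A = 2.575e-35 kg·m/s (from wavelength = 25.73 m, via p = h/λ).
p_B = 2.442e-28 kg·m/s (from energy = 457 meV, via p = E/c).
Ratio = 2.575e-35 / 2.442e-28 = 1.05e-7.

1.05e-7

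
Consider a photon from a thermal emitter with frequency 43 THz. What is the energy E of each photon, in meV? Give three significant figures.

Convert to SI: f = 43 THz = 4.3 × 10^13 Hz.
The photon relation is E = hf, giving E = 2.849 × 10^-20 J.
Converting to meV: E = 177.8 meV ≈ 178 meV.

178 meV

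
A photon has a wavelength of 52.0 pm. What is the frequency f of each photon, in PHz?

Convert to SI: λ = 52.0 pm = 5.20·10^-11 m.
Apply f = c/λ: f = 5.765·10^18 Hz.
Converting to PHz: f = 5765 PHz ≈ 5770 PHz.

5770 PHz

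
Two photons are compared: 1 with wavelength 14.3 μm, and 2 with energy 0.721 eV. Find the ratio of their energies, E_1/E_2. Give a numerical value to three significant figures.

E_1 = 1.389e-20 J (from wavelength = 14.3 μm, via E = hc/λ).
E_2 = 1.155e-19 J (from energy = 0.721 eV, via E given directly).
Ratio = 1.389e-20 / 1.155e-19 = 0.120.

0.120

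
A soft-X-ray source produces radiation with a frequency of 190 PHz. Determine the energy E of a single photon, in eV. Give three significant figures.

(h = 6.62607015e-34 J·s, 1 eV = 1.602176634e-19 J.)
Convert to SI: f = 190 PHz = 1.9e17 Hz.
The photon relation is E = hf, giving E = 1.259e-16 J.
Converting to eV: E = 785.8 eV ≈ 786 eV.

786 eV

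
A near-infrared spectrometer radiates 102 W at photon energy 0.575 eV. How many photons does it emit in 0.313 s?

Total energy: E_total = P·t = 102 × 0.313 = 31.93 J.
Per-photon energy: E = 9.213e-20 J.
N = E_total / E_photon = 3.47e20.

3.47e20 photons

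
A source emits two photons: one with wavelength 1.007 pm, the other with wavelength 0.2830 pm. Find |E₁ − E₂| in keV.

3150 keV

Using E = hc/λ: E₁ = 1.9726e-13 J, E₂ = 7.0192e-13 J.
|ΔE| = |1.9726e-13 − 7.0192e-13| = 5.05e-13 J = 3150 keV.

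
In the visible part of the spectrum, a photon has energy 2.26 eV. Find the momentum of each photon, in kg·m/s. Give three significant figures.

Take c = 2.99792458·10^8 m/s, 1 eV = 1.602176634·10^-19 J.
Convert to SI: E = 2.26 eV = 3.6209·10^-19 J.
The photon relation is p = E/c, giving p = 1.208·10^-27 kg·m/s.
So p ≈ 1.21·10^-27 kg·m/s.

1.21·10^-27 kg·m/s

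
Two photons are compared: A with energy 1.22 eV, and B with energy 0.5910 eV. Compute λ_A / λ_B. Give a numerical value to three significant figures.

λ_A = 1.016e-6 m (from energy = 1.22 eV, via λ = hc/E).
λ_B = 2.098e-6 m (from energy = 0.5910 eV, via λ = hc/E).
Ratio = 1.016e-6 / 2.098e-6 = 0.484.

0.484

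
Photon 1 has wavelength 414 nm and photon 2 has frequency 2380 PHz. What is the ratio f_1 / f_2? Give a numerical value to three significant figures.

3.04 × 10^-4

f_1 = 7.241 × 10^14 Hz (from wavelength = 414 nm, via f = c/λ).
f_2 = 2.380 × 10^18 Hz (from frequency = 2380 PHz, via f given directly).
Ratio = 7.241 × 10^14 / 2.380 × 10^18 = 3.04 × 10^-4.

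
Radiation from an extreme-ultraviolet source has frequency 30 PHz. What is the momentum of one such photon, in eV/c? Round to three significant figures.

Take h = 6.62607015e-34 J·s, c = 2.99792458e8 m/s, 1 eV = 1.602176634e-19 J.
Convert to SI: f = 30 PHz = 3.0e16 Hz.
The photon relation is p = hf/c, giving p = 6.631e-26 kg·m/s.
Converting to eV/c: p = 124.1 eV/c ≈ 124 eV/c.

124 eV/c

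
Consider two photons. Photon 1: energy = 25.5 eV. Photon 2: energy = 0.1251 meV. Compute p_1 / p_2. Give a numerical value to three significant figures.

2.04 × 10^5

p_1 = 1.363 × 10^-26 kg·m/s (from energy = 25.5 eV, via p = E/c).
p_2 = 6.686 × 10^-32 kg·m/s (from energy = 0.1251 meV, via p = E/c).
Ratio = 1.363 × 10^-26 / 6.686 × 10^-32 = 2.04 × 10^5.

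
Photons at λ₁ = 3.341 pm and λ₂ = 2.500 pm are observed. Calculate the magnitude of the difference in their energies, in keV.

Using E = hc/λ: E₁ = 5.9457e-14 J, E₂ = 7.9458e-14 J.
|ΔE| = |5.9457e-14 − 7.9458e-14| = 2.00e-14 J = 125 keV.

125 keV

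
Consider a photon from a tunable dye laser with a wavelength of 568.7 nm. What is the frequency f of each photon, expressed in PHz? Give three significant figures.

First convert: λ = 568.7 nm = 5.687e-7 m.
Since f = c/λ for a photon, f = 5.272e14 Hz.
Converting to PHz: f = 0.5272 PHz ≈ 0.527 PHz.

0.527 PHz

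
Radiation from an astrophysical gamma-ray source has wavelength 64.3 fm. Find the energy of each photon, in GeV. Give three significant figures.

(h = 6.62607015 × 10^-34 J·s, c = 2.99792458 × 10^8 m/s, 1 eV = 1.602176634 × 10^-19 J.)
In SI units: λ = 64.3 fm = 6.43 × 10^-14 m.
Apply E = hc/λ: E = 3.089 × 10^-12 J.
Converting to GeV: E = 0.01928 GeV ≈ 0.0193 GeV.

0.0193 GeV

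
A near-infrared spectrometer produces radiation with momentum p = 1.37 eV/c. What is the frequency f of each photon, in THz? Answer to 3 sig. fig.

331 THz

Use h = 6.62607015e-34 J·s, c = 2.99792458e8 m/s, 1 eV = 1.602176634e-19 J.
Convert to SI: p = 1.37 eV/c = 7.3217e-28 kg·m/s.
For a photon f = pc/h, so f = 3.313e14 Hz.
Converting to THz: f = 331.3 THz ≈ 331 THz.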